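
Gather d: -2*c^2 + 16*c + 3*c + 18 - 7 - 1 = -2*c^2 + 19*c + 10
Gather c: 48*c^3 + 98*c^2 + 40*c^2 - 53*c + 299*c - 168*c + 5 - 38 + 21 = 48*c^3 + 138*c^2 + 78*c - 12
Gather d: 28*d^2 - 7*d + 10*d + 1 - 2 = 28*d^2 + 3*d - 1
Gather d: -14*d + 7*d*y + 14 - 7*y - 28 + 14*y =d*(7*y - 14) + 7*y - 14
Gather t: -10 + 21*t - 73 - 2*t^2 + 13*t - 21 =-2*t^2 + 34*t - 104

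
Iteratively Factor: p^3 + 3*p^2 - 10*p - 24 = (p - 3)*(p^2 + 6*p + 8) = (p - 3)*(p + 4)*(p + 2)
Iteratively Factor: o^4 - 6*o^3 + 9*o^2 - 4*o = (o - 1)*(o^3 - 5*o^2 + 4*o) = o*(o - 1)*(o^2 - 5*o + 4) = o*(o - 1)^2*(o - 4)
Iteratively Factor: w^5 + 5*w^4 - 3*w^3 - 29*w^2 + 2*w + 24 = (w + 1)*(w^4 + 4*w^3 - 7*w^2 - 22*w + 24) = (w - 1)*(w + 1)*(w^3 + 5*w^2 - 2*w - 24) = (w - 2)*(w - 1)*(w + 1)*(w^2 + 7*w + 12) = (w - 2)*(w - 1)*(w + 1)*(w + 3)*(w + 4)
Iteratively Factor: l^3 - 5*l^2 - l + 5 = (l - 5)*(l^2 - 1) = (l - 5)*(l - 1)*(l + 1)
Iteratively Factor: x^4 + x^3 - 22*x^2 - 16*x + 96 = (x - 2)*(x^3 + 3*x^2 - 16*x - 48) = (x - 2)*(x + 4)*(x^2 - x - 12) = (x - 2)*(x + 3)*(x + 4)*(x - 4)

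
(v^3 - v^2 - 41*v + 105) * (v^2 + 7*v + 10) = v^5 + 6*v^4 - 38*v^3 - 192*v^2 + 325*v + 1050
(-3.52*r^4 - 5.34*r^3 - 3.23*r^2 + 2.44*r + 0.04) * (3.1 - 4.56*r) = 16.0512*r^5 + 13.4384*r^4 - 1.8252*r^3 - 21.1394*r^2 + 7.3816*r + 0.124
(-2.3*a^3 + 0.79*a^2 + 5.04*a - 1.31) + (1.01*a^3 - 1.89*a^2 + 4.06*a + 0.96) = -1.29*a^3 - 1.1*a^2 + 9.1*a - 0.35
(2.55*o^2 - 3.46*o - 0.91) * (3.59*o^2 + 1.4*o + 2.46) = 9.1545*o^4 - 8.8514*o^3 - 1.8379*o^2 - 9.7856*o - 2.2386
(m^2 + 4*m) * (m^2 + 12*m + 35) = m^4 + 16*m^3 + 83*m^2 + 140*m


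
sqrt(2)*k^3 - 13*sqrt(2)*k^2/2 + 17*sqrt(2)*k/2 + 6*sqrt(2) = (k - 4)*(k - 3)*(sqrt(2)*k + sqrt(2)/2)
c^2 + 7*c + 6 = (c + 1)*(c + 6)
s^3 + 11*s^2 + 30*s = s*(s + 5)*(s + 6)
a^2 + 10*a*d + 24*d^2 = (a + 4*d)*(a + 6*d)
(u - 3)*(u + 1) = u^2 - 2*u - 3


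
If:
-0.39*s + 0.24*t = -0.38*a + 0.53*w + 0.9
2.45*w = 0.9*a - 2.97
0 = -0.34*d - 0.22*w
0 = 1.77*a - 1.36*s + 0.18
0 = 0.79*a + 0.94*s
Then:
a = -0.06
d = 0.80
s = 0.05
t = 1.21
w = -1.23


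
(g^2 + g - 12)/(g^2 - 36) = (g^2 + g - 12)/(g^2 - 36)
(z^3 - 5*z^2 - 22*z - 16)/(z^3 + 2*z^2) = 1 - 7/z - 8/z^2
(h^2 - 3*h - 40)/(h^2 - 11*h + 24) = (h + 5)/(h - 3)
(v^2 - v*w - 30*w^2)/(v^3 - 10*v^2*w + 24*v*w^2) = (v + 5*w)/(v*(v - 4*w))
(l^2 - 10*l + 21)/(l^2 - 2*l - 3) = (l - 7)/(l + 1)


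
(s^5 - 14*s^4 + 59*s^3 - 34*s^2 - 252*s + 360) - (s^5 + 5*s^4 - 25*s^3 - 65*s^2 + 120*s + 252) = -19*s^4 + 84*s^3 + 31*s^2 - 372*s + 108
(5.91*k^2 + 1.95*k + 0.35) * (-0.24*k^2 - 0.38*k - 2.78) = -1.4184*k^4 - 2.7138*k^3 - 17.2548*k^2 - 5.554*k - 0.973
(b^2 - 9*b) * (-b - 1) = -b^3 + 8*b^2 + 9*b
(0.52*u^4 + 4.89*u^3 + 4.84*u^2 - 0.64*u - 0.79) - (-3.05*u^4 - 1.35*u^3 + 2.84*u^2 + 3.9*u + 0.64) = 3.57*u^4 + 6.24*u^3 + 2.0*u^2 - 4.54*u - 1.43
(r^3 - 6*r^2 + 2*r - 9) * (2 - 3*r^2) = -3*r^5 + 18*r^4 - 4*r^3 + 15*r^2 + 4*r - 18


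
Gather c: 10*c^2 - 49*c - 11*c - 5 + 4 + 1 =10*c^2 - 60*c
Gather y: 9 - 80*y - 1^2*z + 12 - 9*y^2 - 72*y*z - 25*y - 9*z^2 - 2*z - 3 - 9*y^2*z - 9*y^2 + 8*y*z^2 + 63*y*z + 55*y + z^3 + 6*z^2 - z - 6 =y^2*(-9*z - 18) + y*(8*z^2 - 9*z - 50) + z^3 - 3*z^2 - 4*z + 12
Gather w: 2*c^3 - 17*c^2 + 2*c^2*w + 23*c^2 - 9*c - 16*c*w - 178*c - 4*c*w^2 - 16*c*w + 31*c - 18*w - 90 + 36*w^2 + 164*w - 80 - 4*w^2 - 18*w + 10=2*c^3 + 6*c^2 - 156*c + w^2*(32 - 4*c) + w*(2*c^2 - 32*c + 128) - 160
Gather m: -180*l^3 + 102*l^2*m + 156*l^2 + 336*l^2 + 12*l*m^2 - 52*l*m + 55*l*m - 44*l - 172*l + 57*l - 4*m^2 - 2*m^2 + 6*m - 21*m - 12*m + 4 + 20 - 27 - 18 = -180*l^3 + 492*l^2 - 159*l + m^2*(12*l - 6) + m*(102*l^2 + 3*l - 27) - 21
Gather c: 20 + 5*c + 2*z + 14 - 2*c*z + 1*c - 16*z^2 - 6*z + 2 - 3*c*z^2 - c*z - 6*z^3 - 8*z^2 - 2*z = c*(-3*z^2 - 3*z + 6) - 6*z^3 - 24*z^2 - 6*z + 36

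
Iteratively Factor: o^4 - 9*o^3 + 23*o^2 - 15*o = (o)*(o^3 - 9*o^2 + 23*o - 15) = o*(o - 3)*(o^2 - 6*o + 5) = o*(o - 3)*(o - 1)*(o - 5)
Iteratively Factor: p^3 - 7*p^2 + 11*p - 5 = (p - 1)*(p^2 - 6*p + 5) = (p - 5)*(p - 1)*(p - 1)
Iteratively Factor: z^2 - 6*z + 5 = (z - 1)*(z - 5)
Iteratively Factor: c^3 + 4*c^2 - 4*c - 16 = (c + 4)*(c^2 - 4) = (c - 2)*(c + 4)*(c + 2)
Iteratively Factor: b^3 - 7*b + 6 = (b + 3)*(b^2 - 3*b + 2) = (b - 1)*(b + 3)*(b - 2)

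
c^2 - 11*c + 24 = (c - 8)*(c - 3)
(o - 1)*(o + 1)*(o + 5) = o^3 + 5*o^2 - o - 5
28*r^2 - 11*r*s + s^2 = (-7*r + s)*(-4*r + s)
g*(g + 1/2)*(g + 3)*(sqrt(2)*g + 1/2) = sqrt(2)*g^4 + g^3/2 + 7*sqrt(2)*g^3/2 + 7*g^2/4 + 3*sqrt(2)*g^2/2 + 3*g/4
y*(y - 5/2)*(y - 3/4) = y^3 - 13*y^2/4 + 15*y/8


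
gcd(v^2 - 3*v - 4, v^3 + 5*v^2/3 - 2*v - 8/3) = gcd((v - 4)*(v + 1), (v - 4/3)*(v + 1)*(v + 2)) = v + 1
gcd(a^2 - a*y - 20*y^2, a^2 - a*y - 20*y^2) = -a^2 + a*y + 20*y^2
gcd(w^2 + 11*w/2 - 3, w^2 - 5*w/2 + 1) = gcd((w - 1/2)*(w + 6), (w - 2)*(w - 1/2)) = w - 1/2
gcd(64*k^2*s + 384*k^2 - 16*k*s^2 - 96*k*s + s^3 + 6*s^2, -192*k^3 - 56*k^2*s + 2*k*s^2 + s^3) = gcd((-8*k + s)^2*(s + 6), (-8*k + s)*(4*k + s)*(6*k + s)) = -8*k + s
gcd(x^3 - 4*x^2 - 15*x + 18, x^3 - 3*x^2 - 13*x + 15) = x^2 + 2*x - 3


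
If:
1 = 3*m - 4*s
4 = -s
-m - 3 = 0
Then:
No Solution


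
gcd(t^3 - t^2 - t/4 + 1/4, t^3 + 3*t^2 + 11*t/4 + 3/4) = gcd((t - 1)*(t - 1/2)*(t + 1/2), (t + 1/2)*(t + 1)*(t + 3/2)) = t + 1/2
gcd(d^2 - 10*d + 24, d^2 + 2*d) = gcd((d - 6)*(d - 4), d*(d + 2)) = 1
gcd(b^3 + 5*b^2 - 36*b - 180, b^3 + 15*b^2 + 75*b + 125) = b + 5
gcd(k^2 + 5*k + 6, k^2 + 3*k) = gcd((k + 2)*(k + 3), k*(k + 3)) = k + 3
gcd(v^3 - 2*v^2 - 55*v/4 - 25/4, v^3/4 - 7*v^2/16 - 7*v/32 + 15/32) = 1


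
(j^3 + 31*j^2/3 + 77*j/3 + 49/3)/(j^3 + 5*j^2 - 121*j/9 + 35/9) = 3*(3*j^2 + 10*j + 7)/(9*j^2 - 18*j + 5)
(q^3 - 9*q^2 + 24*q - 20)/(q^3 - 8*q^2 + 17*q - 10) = (q - 2)/(q - 1)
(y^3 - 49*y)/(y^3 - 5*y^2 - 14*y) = (y + 7)/(y + 2)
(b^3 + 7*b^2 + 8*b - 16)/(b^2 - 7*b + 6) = (b^2 + 8*b + 16)/(b - 6)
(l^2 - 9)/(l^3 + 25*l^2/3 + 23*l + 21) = 3*(l - 3)/(3*l^2 + 16*l + 21)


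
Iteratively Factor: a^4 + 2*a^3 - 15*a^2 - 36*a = (a + 3)*(a^3 - a^2 - 12*a) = (a + 3)^2*(a^2 - 4*a) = a*(a + 3)^2*(a - 4)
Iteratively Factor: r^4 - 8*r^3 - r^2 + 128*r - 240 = (r + 4)*(r^3 - 12*r^2 + 47*r - 60) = (r - 5)*(r + 4)*(r^2 - 7*r + 12) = (r - 5)*(r - 3)*(r + 4)*(r - 4)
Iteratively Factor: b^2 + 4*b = (b)*(b + 4)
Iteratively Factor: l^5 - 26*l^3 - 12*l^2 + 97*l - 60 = (l + 3)*(l^4 - 3*l^3 - 17*l^2 + 39*l - 20) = (l - 5)*(l + 3)*(l^3 + 2*l^2 - 7*l + 4) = (l - 5)*(l - 1)*(l + 3)*(l^2 + 3*l - 4) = (l - 5)*(l - 1)*(l + 3)*(l + 4)*(l - 1)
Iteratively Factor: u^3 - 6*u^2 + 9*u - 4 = (u - 1)*(u^2 - 5*u + 4) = (u - 1)^2*(u - 4)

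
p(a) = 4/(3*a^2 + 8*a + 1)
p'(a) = 4*(-6*a - 8)/(3*a^2 + 8*a + 1)^2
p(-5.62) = 0.08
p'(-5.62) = 0.04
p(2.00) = 0.14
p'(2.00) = -0.10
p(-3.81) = 0.28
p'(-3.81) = 0.30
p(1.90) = 0.15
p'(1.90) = -0.11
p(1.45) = 0.21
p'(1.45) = -0.19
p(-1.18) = -0.94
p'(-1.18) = -0.20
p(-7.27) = 0.04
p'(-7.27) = 0.01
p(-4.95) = 0.11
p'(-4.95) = 0.07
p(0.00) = 4.00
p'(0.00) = -32.00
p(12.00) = 0.01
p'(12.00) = 0.00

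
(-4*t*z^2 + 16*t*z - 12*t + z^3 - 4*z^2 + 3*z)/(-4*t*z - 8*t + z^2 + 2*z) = (z^2 - 4*z + 3)/(z + 2)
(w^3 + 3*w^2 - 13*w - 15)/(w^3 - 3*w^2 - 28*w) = (-w^3 - 3*w^2 + 13*w + 15)/(w*(-w^2 + 3*w + 28))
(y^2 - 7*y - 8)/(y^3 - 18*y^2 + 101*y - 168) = (y + 1)/(y^2 - 10*y + 21)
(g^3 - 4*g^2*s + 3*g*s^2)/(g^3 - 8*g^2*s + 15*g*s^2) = (-g + s)/(-g + 5*s)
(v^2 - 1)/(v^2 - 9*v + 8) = (v + 1)/(v - 8)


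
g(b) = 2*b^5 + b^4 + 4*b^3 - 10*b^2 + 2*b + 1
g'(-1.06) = 44.54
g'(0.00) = 2.00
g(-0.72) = -7.24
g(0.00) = 1.00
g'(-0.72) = 23.82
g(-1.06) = -18.53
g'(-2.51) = 461.46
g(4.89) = 6403.26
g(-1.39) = -38.49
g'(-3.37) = 1342.38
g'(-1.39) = 79.57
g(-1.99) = -120.84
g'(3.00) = 968.00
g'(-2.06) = 239.24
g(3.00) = 592.00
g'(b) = 10*b^4 + 4*b^3 + 12*b^2 - 20*b + 2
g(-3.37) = -1012.74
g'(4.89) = 6376.75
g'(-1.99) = 214.62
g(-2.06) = -136.71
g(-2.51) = -289.83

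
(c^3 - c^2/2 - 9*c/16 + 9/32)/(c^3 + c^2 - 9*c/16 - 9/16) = (c - 1/2)/(c + 1)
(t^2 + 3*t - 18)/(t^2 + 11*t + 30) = (t - 3)/(t + 5)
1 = 1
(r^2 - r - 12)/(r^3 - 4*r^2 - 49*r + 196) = (r + 3)/(r^2 - 49)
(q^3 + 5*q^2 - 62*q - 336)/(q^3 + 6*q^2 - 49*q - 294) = (q - 8)/(q - 7)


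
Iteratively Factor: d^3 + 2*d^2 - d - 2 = (d + 2)*(d^2 - 1) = (d - 1)*(d + 2)*(d + 1)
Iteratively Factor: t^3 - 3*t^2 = (t)*(t^2 - 3*t) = t^2*(t - 3)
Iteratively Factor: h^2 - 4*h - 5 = (h + 1)*(h - 5)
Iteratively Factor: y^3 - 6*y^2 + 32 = (y - 4)*(y^2 - 2*y - 8) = (y - 4)^2*(y + 2)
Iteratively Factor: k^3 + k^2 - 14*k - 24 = (k - 4)*(k^2 + 5*k + 6) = (k - 4)*(k + 2)*(k + 3)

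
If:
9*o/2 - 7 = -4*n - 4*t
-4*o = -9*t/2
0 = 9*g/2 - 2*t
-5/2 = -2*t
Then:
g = 5/9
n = -277/256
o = 45/32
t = 5/4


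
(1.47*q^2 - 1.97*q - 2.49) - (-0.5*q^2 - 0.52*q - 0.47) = 1.97*q^2 - 1.45*q - 2.02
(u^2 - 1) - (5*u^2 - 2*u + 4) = -4*u^2 + 2*u - 5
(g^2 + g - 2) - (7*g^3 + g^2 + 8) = -7*g^3 + g - 10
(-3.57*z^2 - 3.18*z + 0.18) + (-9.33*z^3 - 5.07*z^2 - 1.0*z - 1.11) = -9.33*z^3 - 8.64*z^2 - 4.18*z - 0.93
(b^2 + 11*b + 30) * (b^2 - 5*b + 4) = b^4 + 6*b^3 - 21*b^2 - 106*b + 120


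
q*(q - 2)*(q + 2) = q^3 - 4*q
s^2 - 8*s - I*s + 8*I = (s - 8)*(s - I)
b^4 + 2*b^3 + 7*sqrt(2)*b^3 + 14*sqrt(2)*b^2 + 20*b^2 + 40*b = b*(b + 2)*(b + 2*sqrt(2))*(b + 5*sqrt(2))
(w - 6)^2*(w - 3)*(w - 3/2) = w^4 - 33*w^3/2 + 189*w^2/2 - 216*w + 162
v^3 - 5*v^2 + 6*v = v*(v - 3)*(v - 2)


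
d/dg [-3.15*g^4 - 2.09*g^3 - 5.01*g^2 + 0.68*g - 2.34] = -12.6*g^3 - 6.27*g^2 - 10.02*g + 0.68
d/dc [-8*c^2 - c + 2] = -16*c - 1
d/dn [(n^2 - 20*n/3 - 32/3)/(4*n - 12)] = (3*n^2 - 18*n + 92)/(12*(n^2 - 6*n + 9))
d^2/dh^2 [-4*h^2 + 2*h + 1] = -8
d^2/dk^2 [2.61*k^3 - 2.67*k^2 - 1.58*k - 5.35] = 15.66*k - 5.34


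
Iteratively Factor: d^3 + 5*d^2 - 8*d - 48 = (d + 4)*(d^2 + d - 12) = (d - 3)*(d + 4)*(d + 4)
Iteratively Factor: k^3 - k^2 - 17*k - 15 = (k - 5)*(k^2 + 4*k + 3) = (k - 5)*(k + 3)*(k + 1)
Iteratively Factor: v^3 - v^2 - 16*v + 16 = (v + 4)*(v^2 - 5*v + 4) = (v - 4)*(v + 4)*(v - 1)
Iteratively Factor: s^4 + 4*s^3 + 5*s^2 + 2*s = (s + 2)*(s^3 + 2*s^2 + s) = (s + 1)*(s + 2)*(s^2 + s) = s*(s + 1)*(s + 2)*(s + 1)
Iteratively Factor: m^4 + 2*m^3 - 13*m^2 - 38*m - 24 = (m + 2)*(m^3 - 13*m - 12) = (m + 1)*(m + 2)*(m^2 - m - 12) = (m - 4)*(m + 1)*(m + 2)*(m + 3)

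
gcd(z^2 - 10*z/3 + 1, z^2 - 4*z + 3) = z - 3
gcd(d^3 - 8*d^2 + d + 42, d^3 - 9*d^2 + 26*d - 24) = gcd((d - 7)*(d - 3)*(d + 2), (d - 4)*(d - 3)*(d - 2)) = d - 3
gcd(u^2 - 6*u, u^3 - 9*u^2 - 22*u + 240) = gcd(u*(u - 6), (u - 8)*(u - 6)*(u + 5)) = u - 6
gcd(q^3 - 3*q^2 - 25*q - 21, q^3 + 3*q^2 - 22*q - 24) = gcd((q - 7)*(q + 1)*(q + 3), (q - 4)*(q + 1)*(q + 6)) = q + 1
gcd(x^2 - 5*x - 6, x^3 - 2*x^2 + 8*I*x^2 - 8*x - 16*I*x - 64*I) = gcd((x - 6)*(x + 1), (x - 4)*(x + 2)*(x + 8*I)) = 1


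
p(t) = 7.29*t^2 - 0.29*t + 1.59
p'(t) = 14.58*t - 0.29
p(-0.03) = 1.61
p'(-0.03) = -0.73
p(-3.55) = 94.49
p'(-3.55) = -52.05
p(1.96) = 29.03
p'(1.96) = 28.29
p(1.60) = 19.79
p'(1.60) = 23.04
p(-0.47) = 3.34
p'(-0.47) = -7.14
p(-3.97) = 117.64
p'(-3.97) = -58.17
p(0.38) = 2.53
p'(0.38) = 5.25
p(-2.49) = 47.51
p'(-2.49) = -36.59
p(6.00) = 262.29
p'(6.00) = 87.19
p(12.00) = 1047.87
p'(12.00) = 174.67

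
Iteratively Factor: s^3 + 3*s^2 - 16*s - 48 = (s + 4)*(s^2 - s - 12) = (s + 3)*(s + 4)*(s - 4)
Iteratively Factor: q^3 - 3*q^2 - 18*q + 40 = (q - 5)*(q^2 + 2*q - 8) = (q - 5)*(q - 2)*(q + 4)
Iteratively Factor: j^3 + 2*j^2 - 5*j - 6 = (j - 2)*(j^2 + 4*j + 3) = (j - 2)*(j + 3)*(j + 1)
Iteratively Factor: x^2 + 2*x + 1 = (x + 1)*(x + 1)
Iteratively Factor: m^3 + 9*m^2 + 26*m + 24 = (m + 3)*(m^2 + 6*m + 8) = (m + 3)*(m + 4)*(m + 2)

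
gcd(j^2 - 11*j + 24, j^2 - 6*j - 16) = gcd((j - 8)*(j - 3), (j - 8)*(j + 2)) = j - 8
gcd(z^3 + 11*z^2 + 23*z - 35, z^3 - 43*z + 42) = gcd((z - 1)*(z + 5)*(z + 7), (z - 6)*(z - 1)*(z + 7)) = z^2 + 6*z - 7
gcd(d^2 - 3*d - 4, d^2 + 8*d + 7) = d + 1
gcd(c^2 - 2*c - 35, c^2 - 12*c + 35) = c - 7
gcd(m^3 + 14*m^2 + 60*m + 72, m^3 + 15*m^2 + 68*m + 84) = m^2 + 8*m + 12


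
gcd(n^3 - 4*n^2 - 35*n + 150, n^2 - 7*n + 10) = n - 5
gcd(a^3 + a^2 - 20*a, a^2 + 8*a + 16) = 1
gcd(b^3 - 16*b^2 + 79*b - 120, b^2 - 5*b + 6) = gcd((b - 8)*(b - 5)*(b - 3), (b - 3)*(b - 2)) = b - 3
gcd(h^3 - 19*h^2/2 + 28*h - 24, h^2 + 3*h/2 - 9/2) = h - 3/2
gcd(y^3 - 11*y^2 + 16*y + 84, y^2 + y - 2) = y + 2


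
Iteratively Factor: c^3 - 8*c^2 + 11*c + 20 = (c - 4)*(c^2 - 4*c - 5) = (c - 5)*(c - 4)*(c + 1)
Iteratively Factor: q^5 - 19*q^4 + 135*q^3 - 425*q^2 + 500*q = (q - 5)*(q^4 - 14*q^3 + 65*q^2 - 100*q) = (q - 5)^2*(q^3 - 9*q^2 + 20*q) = (q - 5)^2*(q - 4)*(q^2 - 5*q) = q*(q - 5)^2*(q - 4)*(q - 5)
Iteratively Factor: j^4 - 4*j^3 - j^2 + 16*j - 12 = (j - 1)*(j^3 - 3*j^2 - 4*j + 12) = (j - 3)*(j - 1)*(j^2 - 4) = (j - 3)*(j - 1)*(j + 2)*(j - 2)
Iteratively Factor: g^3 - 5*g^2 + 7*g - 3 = (g - 1)*(g^2 - 4*g + 3) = (g - 1)^2*(g - 3)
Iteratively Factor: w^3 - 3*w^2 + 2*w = (w)*(w^2 - 3*w + 2) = w*(w - 2)*(w - 1)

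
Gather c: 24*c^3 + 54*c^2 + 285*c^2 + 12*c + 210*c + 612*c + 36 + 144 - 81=24*c^3 + 339*c^2 + 834*c + 99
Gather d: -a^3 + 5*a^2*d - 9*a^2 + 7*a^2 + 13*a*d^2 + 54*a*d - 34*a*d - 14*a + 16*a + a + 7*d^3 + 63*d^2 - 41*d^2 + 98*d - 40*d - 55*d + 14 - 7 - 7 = -a^3 - 2*a^2 + 3*a + 7*d^3 + d^2*(13*a + 22) + d*(5*a^2 + 20*a + 3)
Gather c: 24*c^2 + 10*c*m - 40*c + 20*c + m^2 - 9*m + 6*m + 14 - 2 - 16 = 24*c^2 + c*(10*m - 20) + m^2 - 3*m - 4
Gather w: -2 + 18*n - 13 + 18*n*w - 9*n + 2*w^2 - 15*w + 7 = 9*n + 2*w^2 + w*(18*n - 15) - 8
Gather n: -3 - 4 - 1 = -8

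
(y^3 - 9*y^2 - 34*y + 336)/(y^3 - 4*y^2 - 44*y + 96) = (y - 7)/(y - 2)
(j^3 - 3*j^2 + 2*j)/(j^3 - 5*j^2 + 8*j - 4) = j/(j - 2)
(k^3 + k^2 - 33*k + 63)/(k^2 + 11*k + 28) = (k^2 - 6*k + 9)/(k + 4)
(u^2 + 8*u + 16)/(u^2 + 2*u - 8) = (u + 4)/(u - 2)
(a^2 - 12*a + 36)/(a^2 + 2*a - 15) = (a^2 - 12*a + 36)/(a^2 + 2*a - 15)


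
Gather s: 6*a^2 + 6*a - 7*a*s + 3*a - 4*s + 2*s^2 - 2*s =6*a^2 + 9*a + 2*s^2 + s*(-7*a - 6)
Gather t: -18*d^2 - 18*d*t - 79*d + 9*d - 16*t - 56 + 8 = -18*d^2 - 70*d + t*(-18*d - 16) - 48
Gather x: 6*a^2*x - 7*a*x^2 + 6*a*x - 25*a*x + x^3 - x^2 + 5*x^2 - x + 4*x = x^3 + x^2*(4 - 7*a) + x*(6*a^2 - 19*a + 3)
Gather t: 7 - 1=6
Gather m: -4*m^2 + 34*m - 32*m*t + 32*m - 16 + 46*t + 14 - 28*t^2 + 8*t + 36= -4*m^2 + m*(66 - 32*t) - 28*t^2 + 54*t + 34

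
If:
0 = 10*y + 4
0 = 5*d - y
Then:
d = -2/25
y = -2/5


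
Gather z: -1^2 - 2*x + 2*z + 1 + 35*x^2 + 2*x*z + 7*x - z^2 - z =35*x^2 + 5*x - z^2 + z*(2*x + 1)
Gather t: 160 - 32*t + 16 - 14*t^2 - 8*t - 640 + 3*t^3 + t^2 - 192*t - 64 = 3*t^3 - 13*t^2 - 232*t - 528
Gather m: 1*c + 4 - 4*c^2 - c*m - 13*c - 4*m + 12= -4*c^2 - 12*c + m*(-c - 4) + 16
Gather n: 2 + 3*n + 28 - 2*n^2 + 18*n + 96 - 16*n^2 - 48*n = -18*n^2 - 27*n + 126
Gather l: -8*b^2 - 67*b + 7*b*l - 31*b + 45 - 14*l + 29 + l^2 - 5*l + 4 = -8*b^2 - 98*b + l^2 + l*(7*b - 19) + 78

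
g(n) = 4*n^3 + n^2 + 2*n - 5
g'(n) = 12*n^2 + 2*n + 2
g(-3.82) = -221.02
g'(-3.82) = 169.47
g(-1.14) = -11.91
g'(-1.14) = 15.32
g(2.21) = 47.48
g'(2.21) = 65.03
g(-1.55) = -20.59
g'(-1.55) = 27.73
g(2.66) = 82.68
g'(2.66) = 92.23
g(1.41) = 11.02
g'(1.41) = 28.68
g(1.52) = 14.40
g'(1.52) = 32.76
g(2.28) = 52.17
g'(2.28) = 68.94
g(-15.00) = -13310.00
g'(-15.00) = 2672.00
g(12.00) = 7075.00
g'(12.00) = 1754.00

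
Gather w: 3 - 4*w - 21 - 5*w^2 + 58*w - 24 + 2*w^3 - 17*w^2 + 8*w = 2*w^3 - 22*w^2 + 62*w - 42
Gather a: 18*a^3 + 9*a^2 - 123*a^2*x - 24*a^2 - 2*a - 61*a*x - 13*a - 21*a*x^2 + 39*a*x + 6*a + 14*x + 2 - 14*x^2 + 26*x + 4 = 18*a^3 + a^2*(-123*x - 15) + a*(-21*x^2 - 22*x - 9) - 14*x^2 + 40*x + 6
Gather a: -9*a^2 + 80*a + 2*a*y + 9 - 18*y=-9*a^2 + a*(2*y + 80) - 18*y + 9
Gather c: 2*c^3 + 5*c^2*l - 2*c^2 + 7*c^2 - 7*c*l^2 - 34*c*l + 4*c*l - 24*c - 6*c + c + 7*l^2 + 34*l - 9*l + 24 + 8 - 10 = 2*c^3 + c^2*(5*l + 5) + c*(-7*l^2 - 30*l - 29) + 7*l^2 + 25*l + 22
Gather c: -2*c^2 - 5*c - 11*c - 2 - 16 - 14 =-2*c^2 - 16*c - 32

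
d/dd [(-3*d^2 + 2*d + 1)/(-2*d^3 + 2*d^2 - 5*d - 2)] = (-6*d^4 + 8*d^3 + 17*d^2 + 8*d + 1)/(4*d^6 - 8*d^5 + 24*d^4 - 12*d^3 + 17*d^2 + 20*d + 4)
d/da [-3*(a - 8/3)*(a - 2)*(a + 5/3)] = -9*a^2 + 18*a + 22/3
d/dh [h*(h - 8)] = 2*h - 8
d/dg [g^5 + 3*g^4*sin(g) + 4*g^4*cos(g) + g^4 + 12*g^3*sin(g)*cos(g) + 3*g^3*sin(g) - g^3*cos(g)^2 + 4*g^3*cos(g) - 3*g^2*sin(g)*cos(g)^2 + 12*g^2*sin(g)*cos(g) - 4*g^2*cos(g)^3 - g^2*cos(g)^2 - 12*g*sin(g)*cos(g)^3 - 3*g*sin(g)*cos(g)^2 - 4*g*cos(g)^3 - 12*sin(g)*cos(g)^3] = -4*g^4*sin(g) + 3*g^4*cos(g) + 5*g^4 + 8*g^3*sin(g) + g^3*sin(2*g) + 19*g^3*cos(g) + 12*g^3*cos(2*g) + 4*g^3 + 12*g^2*sin(g) + 19*g^2*sin(2*g) + 3*g^2*sin(3*g) + 45*g^2*cos(g)/4 + 21*g^2*cos(2*g)/2 - 9*g^2*cos(3*g)/4 - 3*g^2/2 + 3*g*sin(g)/2 + 12*g*sin(2*g) + 3*g*sin(3*g)/2 - 27*g*cos(g)/4 - 12*g*cos(2*g)^2 - 7*g*cos(2*g) - 17*g*cos(3*g)/4 + 5*g - 3*sin(g)/4 - 3*sin(2*g) - 3*sin(3*g)/4 - 3*sin(4*g)/2 - 3*cos(g) - 12*cos(2*g)^2 - 6*cos(2*g) - cos(3*g) + 6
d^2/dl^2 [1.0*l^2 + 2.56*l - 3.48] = 2.00000000000000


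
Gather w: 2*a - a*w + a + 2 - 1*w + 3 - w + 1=3*a + w*(-a - 2) + 6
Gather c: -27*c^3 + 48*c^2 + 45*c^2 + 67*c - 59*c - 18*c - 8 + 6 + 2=-27*c^3 + 93*c^2 - 10*c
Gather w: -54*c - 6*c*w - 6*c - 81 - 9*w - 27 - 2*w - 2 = -60*c + w*(-6*c - 11) - 110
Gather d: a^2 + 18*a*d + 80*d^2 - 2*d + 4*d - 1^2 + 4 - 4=a^2 + 80*d^2 + d*(18*a + 2) - 1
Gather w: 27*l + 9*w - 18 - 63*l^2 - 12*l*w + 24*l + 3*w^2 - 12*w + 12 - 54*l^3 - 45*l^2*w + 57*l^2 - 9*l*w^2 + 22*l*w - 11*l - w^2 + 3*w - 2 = -54*l^3 - 6*l^2 + 40*l + w^2*(2 - 9*l) + w*(-45*l^2 + 10*l) - 8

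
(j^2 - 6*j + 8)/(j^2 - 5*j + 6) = (j - 4)/(j - 3)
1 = 1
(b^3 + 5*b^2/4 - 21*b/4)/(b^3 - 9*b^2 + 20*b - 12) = b*(4*b^2 + 5*b - 21)/(4*(b^3 - 9*b^2 + 20*b - 12))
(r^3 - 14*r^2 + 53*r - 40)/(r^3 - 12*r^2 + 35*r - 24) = (r - 5)/(r - 3)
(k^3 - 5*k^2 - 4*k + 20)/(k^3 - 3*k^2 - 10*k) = (k - 2)/k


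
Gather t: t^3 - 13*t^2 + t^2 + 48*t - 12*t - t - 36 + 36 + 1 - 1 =t^3 - 12*t^2 + 35*t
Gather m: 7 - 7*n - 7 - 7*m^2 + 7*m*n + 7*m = -7*m^2 + m*(7*n + 7) - 7*n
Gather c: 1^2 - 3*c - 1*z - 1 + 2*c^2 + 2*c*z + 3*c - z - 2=2*c^2 + 2*c*z - 2*z - 2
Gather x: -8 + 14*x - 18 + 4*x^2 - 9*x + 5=4*x^2 + 5*x - 21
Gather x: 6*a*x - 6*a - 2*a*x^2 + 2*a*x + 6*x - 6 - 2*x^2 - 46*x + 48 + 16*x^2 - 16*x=-6*a + x^2*(14 - 2*a) + x*(8*a - 56) + 42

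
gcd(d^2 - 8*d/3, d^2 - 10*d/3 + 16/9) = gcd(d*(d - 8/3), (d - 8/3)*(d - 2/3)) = d - 8/3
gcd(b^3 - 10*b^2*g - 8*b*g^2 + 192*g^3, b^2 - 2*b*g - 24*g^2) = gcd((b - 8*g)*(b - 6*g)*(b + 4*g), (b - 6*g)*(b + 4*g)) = b^2 - 2*b*g - 24*g^2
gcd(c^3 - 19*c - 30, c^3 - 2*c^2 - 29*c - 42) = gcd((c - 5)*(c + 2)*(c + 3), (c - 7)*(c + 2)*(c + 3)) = c^2 + 5*c + 6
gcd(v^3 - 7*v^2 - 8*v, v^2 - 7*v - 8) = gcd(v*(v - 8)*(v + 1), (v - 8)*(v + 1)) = v^2 - 7*v - 8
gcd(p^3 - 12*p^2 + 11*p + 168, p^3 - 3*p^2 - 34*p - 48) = p^2 - 5*p - 24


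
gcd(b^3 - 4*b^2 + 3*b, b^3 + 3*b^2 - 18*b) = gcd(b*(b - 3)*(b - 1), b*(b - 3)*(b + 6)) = b^2 - 3*b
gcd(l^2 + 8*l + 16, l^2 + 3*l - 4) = l + 4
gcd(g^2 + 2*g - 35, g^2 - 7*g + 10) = g - 5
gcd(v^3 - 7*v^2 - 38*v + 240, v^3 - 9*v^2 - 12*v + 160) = v^2 - 13*v + 40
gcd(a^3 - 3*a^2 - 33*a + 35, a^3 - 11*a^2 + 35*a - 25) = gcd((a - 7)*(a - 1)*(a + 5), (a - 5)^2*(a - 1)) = a - 1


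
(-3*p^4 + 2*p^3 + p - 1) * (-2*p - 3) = 6*p^5 + 5*p^4 - 6*p^3 - 2*p^2 - p + 3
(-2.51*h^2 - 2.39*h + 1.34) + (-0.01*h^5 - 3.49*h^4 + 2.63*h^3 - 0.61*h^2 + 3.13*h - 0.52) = -0.01*h^5 - 3.49*h^4 + 2.63*h^3 - 3.12*h^2 + 0.74*h + 0.82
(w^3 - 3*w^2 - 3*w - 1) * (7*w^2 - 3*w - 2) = 7*w^5 - 24*w^4 - 14*w^3 + 8*w^2 + 9*w + 2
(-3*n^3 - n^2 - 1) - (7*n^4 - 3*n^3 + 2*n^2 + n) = -7*n^4 - 3*n^2 - n - 1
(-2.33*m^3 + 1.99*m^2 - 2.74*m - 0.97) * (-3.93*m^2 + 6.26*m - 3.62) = 9.1569*m^5 - 22.4065*m^4 + 31.6602*m^3 - 20.5441*m^2 + 3.8466*m + 3.5114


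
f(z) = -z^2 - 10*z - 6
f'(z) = -2*z - 10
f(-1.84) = 9.01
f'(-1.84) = -6.32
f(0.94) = -16.28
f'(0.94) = -11.88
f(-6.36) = 17.15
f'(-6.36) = 2.72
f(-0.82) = 1.53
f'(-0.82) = -8.36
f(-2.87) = 14.46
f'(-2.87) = -4.26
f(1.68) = -25.62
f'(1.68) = -13.36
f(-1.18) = 4.41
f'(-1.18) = -7.64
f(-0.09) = -5.11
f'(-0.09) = -9.82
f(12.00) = -270.00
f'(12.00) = -34.00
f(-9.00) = 3.00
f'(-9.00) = 8.00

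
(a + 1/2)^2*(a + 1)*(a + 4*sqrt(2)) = a^4 + 2*a^3 + 4*sqrt(2)*a^3 + 5*a^2/4 + 8*sqrt(2)*a^2 + a/4 + 5*sqrt(2)*a + sqrt(2)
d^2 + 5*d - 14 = (d - 2)*(d + 7)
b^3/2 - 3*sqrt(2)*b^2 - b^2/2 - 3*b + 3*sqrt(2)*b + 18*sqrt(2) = (b/2 + 1)*(b - 3)*(b - 6*sqrt(2))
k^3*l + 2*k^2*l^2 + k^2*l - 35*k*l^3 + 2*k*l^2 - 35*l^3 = (k - 5*l)*(k + 7*l)*(k*l + l)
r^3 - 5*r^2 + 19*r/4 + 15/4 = (r - 3)*(r - 5/2)*(r + 1/2)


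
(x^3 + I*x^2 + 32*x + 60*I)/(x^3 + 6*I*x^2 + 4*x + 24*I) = (x^2 - I*x + 30)/(x^2 + 4*I*x + 12)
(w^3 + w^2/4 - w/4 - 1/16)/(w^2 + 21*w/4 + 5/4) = (w^2 - 1/4)/(w + 5)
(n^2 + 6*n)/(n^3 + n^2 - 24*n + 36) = n/(n^2 - 5*n + 6)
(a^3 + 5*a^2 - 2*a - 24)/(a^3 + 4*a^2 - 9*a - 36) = (a - 2)/(a - 3)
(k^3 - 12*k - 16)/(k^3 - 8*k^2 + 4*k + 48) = (k + 2)/(k - 6)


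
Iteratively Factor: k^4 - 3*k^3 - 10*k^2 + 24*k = (k)*(k^3 - 3*k^2 - 10*k + 24) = k*(k - 2)*(k^2 - k - 12) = k*(k - 2)*(k + 3)*(k - 4)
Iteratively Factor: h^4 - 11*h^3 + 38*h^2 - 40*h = (h - 5)*(h^3 - 6*h^2 + 8*h) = (h - 5)*(h - 2)*(h^2 - 4*h) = (h - 5)*(h - 4)*(h - 2)*(h)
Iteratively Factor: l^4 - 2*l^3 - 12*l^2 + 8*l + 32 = (l + 2)*(l^3 - 4*l^2 - 4*l + 16) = (l - 4)*(l + 2)*(l^2 - 4) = (l - 4)*(l + 2)^2*(l - 2)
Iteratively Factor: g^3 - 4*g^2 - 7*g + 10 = (g + 2)*(g^2 - 6*g + 5) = (g - 1)*(g + 2)*(g - 5)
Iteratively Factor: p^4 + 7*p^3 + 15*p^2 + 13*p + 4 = (p + 1)*(p^3 + 6*p^2 + 9*p + 4) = (p + 1)*(p + 4)*(p^2 + 2*p + 1) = (p + 1)^2*(p + 4)*(p + 1)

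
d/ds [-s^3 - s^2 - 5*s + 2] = -3*s^2 - 2*s - 5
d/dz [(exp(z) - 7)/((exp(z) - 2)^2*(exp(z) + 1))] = 2*(-exp(2*z) + 10*exp(z) - 1)*exp(z)/(exp(5*z) - 4*exp(4*z) + exp(3*z) + 10*exp(2*z) - 4*exp(z) - 8)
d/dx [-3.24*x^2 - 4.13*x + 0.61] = -6.48*x - 4.13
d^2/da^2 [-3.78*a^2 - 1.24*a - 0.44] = -7.56000000000000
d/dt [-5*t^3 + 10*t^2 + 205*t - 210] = -15*t^2 + 20*t + 205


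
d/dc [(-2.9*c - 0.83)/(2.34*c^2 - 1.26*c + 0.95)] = (6.786*c^2 + 3.8844*c - 3.8008)/(5.4756*c^4 - 5.8968*c^3 + 6.0336*c^2 - 2.394*c + 0.9025)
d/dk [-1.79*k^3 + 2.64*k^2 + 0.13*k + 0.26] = -5.37*k^2 + 5.28*k + 0.13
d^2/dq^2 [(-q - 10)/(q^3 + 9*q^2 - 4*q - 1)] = 2*(-(q + 10)*(3*q^2 + 18*q - 4)^2 + (3*q^2 + 18*q + 3*(q + 3)*(q + 10) - 4)*(q^3 + 9*q^2 - 4*q - 1))/(q^3 + 9*q^2 - 4*q - 1)^3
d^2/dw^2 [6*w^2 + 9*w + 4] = 12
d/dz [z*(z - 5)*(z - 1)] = 3*z^2 - 12*z + 5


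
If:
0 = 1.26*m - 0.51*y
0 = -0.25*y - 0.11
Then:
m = -0.18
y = -0.44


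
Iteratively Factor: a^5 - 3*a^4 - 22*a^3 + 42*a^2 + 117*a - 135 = (a - 5)*(a^4 + 2*a^3 - 12*a^2 - 18*a + 27) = (a - 5)*(a - 1)*(a^3 + 3*a^2 - 9*a - 27) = (a - 5)*(a - 1)*(a + 3)*(a^2 - 9) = (a - 5)*(a - 3)*(a - 1)*(a + 3)*(a + 3)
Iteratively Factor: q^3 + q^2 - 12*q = (q + 4)*(q^2 - 3*q) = (q - 3)*(q + 4)*(q)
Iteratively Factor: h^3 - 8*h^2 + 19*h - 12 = (h - 3)*(h^2 - 5*h + 4) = (h - 3)*(h - 1)*(h - 4)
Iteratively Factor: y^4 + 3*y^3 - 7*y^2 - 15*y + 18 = (y + 3)*(y^3 - 7*y + 6) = (y - 1)*(y + 3)*(y^2 + y - 6) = (y - 1)*(y + 3)^2*(y - 2)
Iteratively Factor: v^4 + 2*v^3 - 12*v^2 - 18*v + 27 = (v + 3)*(v^3 - v^2 - 9*v + 9) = (v + 3)^2*(v^2 - 4*v + 3) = (v - 1)*(v + 3)^2*(v - 3)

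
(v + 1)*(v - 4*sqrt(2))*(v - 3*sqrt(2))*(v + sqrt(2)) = v^4 - 6*sqrt(2)*v^3 + v^3 - 6*sqrt(2)*v^2 + 10*v^2 + 10*v + 24*sqrt(2)*v + 24*sqrt(2)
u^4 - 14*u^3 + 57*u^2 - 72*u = u*(u - 8)*(u - 3)^2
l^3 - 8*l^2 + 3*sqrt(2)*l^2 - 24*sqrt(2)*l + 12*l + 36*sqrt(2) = (l - 6)*(l - 2)*(l + 3*sqrt(2))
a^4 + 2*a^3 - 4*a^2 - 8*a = a*(a - 2)*(a + 2)^2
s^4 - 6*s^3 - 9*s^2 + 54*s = s*(s - 6)*(s - 3)*(s + 3)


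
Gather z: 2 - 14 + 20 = 8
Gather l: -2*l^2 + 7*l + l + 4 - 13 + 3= -2*l^2 + 8*l - 6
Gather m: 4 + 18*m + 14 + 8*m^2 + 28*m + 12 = 8*m^2 + 46*m + 30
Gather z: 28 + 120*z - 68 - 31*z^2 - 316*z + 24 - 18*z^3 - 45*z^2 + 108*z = -18*z^3 - 76*z^2 - 88*z - 16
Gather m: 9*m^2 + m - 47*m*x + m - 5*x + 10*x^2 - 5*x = 9*m^2 + m*(2 - 47*x) + 10*x^2 - 10*x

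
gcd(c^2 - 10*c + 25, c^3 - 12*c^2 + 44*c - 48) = 1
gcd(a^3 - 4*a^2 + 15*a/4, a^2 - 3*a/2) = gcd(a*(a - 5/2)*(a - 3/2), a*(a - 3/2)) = a^2 - 3*a/2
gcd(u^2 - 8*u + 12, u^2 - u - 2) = u - 2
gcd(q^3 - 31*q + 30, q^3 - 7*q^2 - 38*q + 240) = q^2 + q - 30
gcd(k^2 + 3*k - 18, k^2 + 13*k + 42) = k + 6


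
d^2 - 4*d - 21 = (d - 7)*(d + 3)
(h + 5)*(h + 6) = h^2 + 11*h + 30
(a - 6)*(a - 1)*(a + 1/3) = a^3 - 20*a^2/3 + 11*a/3 + 2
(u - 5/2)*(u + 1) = u^2 - 3*u/2 - 5/2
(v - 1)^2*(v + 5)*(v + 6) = v^4 + 9*v^3 + 9*v^2 - 49*v + 30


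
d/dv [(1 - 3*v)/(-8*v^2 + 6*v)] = (-12*v^2 + 8*v - 3)/(2*v^2*(16*v^2 - 24*v + 9))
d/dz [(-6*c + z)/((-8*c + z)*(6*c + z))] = ((-6*c + z)*(8*c - z) + (6*c - z)*(6*c + z) - (6*c + z)*(8*c - z))/((6*c + z)^2*(8*c - z)^2)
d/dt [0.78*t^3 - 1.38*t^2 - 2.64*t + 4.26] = 2.34*t^2 - 2.76*t - 2.64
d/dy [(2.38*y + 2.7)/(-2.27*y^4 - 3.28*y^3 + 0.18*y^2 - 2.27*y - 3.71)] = (16.2078*y^4 + 40.1288*y^3 + 26.1396*y^2 - 0.972*y - 2.7008)/(5.1529*y^8 + 14.8912*y^7 + 9.9412*y^6 + 9.125*y^5 + 31.767*y^4 + 23.5204*y^3 + 3.8173*y^2 + 16.8434*y + 13.7641)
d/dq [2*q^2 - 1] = 4*q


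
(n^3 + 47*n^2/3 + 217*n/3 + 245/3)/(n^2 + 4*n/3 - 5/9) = 3*(n^2 + 14*n + 49)/(3*n - 1)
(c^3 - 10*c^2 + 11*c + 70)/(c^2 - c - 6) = (c^2 - 12*c + 35)/(c - 3)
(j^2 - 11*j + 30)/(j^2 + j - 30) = (j - 6)/(j + 6)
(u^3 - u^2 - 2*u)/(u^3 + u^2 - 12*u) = (u^2 - u - 2)/(u^2 + u - 12)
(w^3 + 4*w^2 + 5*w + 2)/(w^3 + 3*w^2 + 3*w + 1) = (w + 2)/(w + 1)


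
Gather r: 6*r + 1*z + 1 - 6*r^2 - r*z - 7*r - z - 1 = -6*r^2 + r*(-z - 1)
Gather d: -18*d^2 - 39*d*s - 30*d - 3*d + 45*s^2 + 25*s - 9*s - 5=-18*d^2 + d*(-39*s - 33) + 45*s^2 + 16*s - 5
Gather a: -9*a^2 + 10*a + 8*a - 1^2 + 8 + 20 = -9*a^2 + 18*a + 27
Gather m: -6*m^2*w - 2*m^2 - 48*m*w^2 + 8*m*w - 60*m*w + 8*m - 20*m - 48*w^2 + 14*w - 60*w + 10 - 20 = m^2*(-6*w - 2) + m*(-48*w^2 - 52*w - 12) - 48*w^2 - 46*w - 10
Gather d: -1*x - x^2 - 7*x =-x^2 - 8*x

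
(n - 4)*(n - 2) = n^2 - 6*n + 8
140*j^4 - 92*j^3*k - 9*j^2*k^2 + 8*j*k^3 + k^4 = (-2*j + k)^2*(5*j + k)*(7*j + k)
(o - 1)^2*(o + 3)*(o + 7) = o^4 + 8*o^3 + 2*o^2 - 32*o + 21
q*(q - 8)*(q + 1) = q^3 - 7*q^2 - 8*q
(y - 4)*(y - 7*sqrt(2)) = y^2 - 7*sqrt(2)*y - 4*y + 28*sqrt(2)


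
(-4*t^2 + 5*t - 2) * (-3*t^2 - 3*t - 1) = 12*t^4 - 3*t^3 - 5*t^2 + t + 2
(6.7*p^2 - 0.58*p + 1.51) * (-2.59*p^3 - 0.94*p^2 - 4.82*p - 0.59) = -17.353*p^5 - 4.7958*p^4 - 35.6597*p^3 - 2.5768*p^2 - 6.936*p - 0.8909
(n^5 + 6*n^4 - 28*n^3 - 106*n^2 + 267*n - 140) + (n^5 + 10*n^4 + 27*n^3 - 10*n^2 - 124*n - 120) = 2*n^5 + 16*n^4 - n^3 - 116*n^2 + 143*n - 260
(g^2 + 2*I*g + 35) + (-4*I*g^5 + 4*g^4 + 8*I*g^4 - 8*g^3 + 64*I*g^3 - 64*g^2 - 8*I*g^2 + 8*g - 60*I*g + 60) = -4*I*g^5 + 4*g^4 + 8*I*g^4 - 8*g^3 + 64*I*g^3 - 63*g^2 - 8*I*g^2 + 8*g - 58*I*g + 95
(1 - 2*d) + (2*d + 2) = 3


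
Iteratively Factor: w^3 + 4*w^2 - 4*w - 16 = (w + 2)*(w^2 + 2*w - 8) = (w + 2)*(w + 4)*(w - 2)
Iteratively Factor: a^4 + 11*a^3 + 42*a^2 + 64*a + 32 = (a + 4)*(a^3 + 7*a^2 + 14*a + 8) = (a + 2)*(a + 4)*(a^2 + 5*a + 4) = (a + 2)*(a + 4)^2*(a + 1)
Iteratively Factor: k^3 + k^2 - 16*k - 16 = (k - 4)*(k^2 + 5*k + 4) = (k - 4)*(k + 4)*(k + 1)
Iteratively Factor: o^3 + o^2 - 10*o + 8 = (o - 1)*(o^2 + 2*o - 8) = (o - 1)*(o + 4)*(o - 2)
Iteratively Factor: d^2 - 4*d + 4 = (d - 2)*(d - 2)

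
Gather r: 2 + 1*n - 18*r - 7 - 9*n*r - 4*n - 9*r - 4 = -3*n + r*(-9*n - 27) - 9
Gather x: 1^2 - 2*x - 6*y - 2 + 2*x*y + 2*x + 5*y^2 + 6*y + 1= 2*x*y + 5*y^2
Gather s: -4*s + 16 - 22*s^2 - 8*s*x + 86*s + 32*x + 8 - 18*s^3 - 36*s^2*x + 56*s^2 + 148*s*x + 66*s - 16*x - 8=-18*s^3 + s^2*(34 - 36*x) + s*(140*x + 148) + 16*x + 16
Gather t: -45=-45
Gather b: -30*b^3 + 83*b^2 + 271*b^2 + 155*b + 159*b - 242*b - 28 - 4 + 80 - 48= -30*b^3 + 354*b^2 + 72*b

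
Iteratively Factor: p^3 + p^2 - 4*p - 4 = (p + 2)*(p^2 - p - 2) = (p - 2)*(p + 2)*(p + 1)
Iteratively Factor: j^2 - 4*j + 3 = (j - 3)*(j - 1)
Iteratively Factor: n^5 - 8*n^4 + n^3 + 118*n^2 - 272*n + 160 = (n + 4)*(n^4 - 12*n^3 + 49*n^2 - 78*n + 40) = (n - 4)*(n + 4)*(n^3 - 8*n^2 + 17*n - 10) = (n - 4)*(n - 2)*(n + 4)*(n^2 - 6*n + 5) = (n - 4)*(n - 2)*(n - 1)*(n + 4)*(n - 5)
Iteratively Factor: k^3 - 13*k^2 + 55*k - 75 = (k - 5)*(k^2 - 8*k + 15) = (k - 5)*(k - 3)*(k - 5)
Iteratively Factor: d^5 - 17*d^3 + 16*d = (d + 1)*(d^4 - d^3 - 16*d^2 + 16*d) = d*(d + 1)*(d^3 - d^2 - 16*d + 16) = d*(d + 1)*(d + 4)*(d^2 - 5*d + 4) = d*(d - 1)*(d + 1)*(d + 4)*(d - 4)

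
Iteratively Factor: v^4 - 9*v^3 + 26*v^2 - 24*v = (v - 3)*(v^3 - 6*v^2 + 8*v) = (v - 4)*(v - 3)*(v^2 - 2*v) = (v - 4)*(v - 3)*(v - 2)*(v)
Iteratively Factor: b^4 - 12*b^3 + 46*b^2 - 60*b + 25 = (b - 5)*(b^3 - 7*b^2 + 11*b - 5) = (b - 5)*(b - 1)*(b^2 - 6*b + 5) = (b - 5)^2*(b - 1)*(b - 1)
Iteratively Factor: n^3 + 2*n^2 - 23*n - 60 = (n + 3)*(n^2 - n - 20) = (n + 3)*(n + 4)*(n - 5)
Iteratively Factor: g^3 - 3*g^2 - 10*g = (g)*(g^2 - 3*g - 10) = g*(g + 2)*(g - 5)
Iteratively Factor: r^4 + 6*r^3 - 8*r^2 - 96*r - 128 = (r + 2)*(r^3 + 4*r^2 - 16*r - 64) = (r + 2)*(r + 4)*(r^2 - 16) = (r + 2)*(r + 4)^2*(r - 4)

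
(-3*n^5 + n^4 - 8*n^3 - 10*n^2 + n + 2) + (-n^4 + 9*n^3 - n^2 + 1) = -3*n^5 + n^3 - 11*n^2 + n + 3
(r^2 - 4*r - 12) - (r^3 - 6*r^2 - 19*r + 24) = -r^3 + 7*r^2 + 15*r - 36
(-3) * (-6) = 18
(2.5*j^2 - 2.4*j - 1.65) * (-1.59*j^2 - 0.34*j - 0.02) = -3.975*j^4 + 2.966*j^3 + 3.3895*j^2 + 0.609*j + 0.033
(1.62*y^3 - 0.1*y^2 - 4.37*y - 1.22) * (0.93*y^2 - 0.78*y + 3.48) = 1.5066*y^5 - 1.3566*y^4 + 1.6515*y^3 + 1.926*y^2 - 14.256*y - 4.2456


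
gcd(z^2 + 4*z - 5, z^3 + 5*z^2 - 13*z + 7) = z - 1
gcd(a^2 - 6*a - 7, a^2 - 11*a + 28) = a - 7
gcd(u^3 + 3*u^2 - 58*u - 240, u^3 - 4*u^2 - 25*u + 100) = u + 5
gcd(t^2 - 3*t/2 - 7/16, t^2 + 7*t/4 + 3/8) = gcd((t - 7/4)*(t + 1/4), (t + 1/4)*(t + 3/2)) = t + 1/4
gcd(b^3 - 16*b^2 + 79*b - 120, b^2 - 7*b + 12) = b - 3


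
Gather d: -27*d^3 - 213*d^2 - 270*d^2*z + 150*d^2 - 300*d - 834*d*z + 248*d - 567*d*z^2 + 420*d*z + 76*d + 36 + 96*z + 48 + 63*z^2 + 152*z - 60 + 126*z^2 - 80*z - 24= -27*d^3 + d^2*(-270*z - 63) + d*(-567*z^2 - 414*z + 24) + 189*z^2 + 168*z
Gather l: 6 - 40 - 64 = -98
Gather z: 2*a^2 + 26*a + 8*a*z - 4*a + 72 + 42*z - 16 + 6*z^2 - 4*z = 2*a^2 + 22*a + 6*z^2 + z*(8*a + 38) + 56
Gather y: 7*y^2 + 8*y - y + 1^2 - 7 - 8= 7*y^2 + 7*y - 14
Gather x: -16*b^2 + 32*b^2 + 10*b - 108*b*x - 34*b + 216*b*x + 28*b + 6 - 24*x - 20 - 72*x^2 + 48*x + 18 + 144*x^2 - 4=16*b^2 + 4*b + 72*x^2 + x*(108*b + 24)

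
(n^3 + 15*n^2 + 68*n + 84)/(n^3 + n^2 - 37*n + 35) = (n^2 + 8*n + 12)/(n^2 - 6*n + 5)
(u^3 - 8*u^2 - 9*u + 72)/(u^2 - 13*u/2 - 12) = 2*(u^2 - 9)/(2*u + 3)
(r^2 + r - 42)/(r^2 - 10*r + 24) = (r + 7)/(r - 4)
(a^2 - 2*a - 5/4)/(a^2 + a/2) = (a - 5/2)/a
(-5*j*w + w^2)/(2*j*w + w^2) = (-5*j + w)/(2*j + w)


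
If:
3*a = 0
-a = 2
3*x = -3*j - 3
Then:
No Solution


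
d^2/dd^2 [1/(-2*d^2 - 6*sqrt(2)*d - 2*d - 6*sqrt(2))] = (d^2 + d + 3*sqrt(2)*d - (2*d + 1 + 3*sqrt(2))^2 + 3*sqrt(2))/(d^2 + d + 3*sqrt(2)*d + 3*sqrt(2))^3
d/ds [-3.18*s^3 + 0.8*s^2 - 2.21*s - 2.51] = -9.54*s^2 + 1.6*s - 2.21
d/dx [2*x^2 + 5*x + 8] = 4*x + 5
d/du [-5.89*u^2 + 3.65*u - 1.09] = 3.65 - 11.78*u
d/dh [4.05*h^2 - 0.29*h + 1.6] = 8.1*h - 0.29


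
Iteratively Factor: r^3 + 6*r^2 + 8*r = (r)*(r^2 + 6*r + 8) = r*(r + 4)*(r + 2)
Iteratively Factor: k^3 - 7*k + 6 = (k - 2)*(k^2 + 2*k - 3) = (k - 2)*(k - 1)*(k + 3)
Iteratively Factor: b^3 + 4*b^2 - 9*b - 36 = (b + 4)*(b^2 - 9) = (b - 3)*(b + 4)*(b + 3)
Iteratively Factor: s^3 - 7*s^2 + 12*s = (s - 3)*(s^2 - 4*s) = s*(s - 3)*(s - 4)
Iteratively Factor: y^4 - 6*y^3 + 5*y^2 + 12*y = (y + 1)*(y^3 - 7*y^2 + 12*y) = y*(y + 1)*(y^2 - 7*y + 12) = y*(y - 3)*(y + 1)*(y - 4)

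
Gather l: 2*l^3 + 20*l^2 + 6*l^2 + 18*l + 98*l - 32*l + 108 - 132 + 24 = 2*l^3 + 26*l^2 + 84*l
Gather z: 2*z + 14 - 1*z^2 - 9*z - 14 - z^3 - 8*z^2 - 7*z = -z^3 - 9*z^2 - 14*z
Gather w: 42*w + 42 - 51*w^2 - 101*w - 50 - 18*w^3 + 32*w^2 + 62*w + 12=-18*w^3 - 19*w^2 + 3*w + 4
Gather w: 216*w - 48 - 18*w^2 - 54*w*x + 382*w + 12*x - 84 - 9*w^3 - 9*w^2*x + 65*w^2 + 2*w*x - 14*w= -9*w^3 + w^2*(47 - 9*x) + w*(584 - 52*x) + 12*x - 132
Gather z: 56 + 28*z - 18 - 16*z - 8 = 12*z + 30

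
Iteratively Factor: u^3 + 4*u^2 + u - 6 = (u + 2)*(u^2 + 2*u - 3) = (u + 2)*(u + 3)*(u - 1)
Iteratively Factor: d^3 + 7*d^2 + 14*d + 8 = (d + 1)*(d^2 + 6*d + 8) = (d + 1)*(d + 2)*(d + 4)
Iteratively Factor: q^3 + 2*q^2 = (q)*(q^2 + 2*q) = q*(q + 2)*(q)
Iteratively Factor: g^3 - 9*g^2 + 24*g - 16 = (g - 4)*(g^2 - 5*g + 4) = (g - 4)^2*(g - 1)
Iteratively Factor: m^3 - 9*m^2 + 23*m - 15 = (m - 5)*(m^2 - 4*m + 3) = (m - 5)*(m - 3)*(m - 1)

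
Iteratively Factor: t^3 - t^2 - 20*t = (t - 5)*(t^2 + 4*t) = t*(t - 5)*(t + 4)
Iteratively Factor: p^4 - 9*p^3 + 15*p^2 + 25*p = (p - 5)*(p^3 - 4*p^2 - 5*p) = p*(p - 5)*(p^2 - 4*p - 5) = p*(p - 5)^2*(p + 1)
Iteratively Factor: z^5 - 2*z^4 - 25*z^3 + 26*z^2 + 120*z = (z - 3)*(z^4 + z^3 - 22*z^2 - 40*z) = (z - 5)*(z - 3)*(z^3 + 6*z^2 + 8*z) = (z - 5)*(z - 3)*(z + 4)*(z^2 + 2*z) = (z - 5)*(z - 3)*(z + 2)*(z + 4)*(z)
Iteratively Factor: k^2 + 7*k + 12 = (k + 3)*(k + 4)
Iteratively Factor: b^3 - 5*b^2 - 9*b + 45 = (b - 5)*(b^2 - 9) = (b - 5)*(b + 3)*(b - 3)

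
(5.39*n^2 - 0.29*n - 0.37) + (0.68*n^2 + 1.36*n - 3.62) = 6.07*n^2 + 1.07*n - 3.99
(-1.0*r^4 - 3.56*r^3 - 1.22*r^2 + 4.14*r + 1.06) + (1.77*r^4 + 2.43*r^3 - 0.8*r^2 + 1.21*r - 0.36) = 0.77*r^4 - 1.13*r^3 - 2.02*r^2 + 5.35*r + 0.7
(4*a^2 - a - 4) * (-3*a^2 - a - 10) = -12*a^4 - a^3 - 27*a^2 + 14*a + 40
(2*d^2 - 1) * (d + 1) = 2*d^3 + 2*d^2 - d - 1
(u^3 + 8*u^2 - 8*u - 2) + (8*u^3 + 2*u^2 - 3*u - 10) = 9*u^3 + 10*u^2 - 11*u - 12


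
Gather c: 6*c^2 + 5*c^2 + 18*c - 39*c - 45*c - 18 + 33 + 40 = 11*c^2 - 66*c + 55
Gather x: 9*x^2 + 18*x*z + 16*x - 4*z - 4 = 9*x^2 + x*(18*z + 16) - 4*z - 4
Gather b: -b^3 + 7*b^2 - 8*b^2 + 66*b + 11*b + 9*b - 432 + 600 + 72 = -b^3 - b^2 + 86*b + 240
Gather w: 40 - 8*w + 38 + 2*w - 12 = 66 - 6*w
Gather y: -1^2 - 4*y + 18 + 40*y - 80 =36*y - 63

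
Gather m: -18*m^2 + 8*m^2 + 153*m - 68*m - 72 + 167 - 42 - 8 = -10*m^2 + 85*m + 45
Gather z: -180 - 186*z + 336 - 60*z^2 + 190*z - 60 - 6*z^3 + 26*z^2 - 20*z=-6*z^3 - 34*z^2 - 16*z + 96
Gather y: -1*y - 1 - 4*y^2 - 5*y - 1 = -4*y^2 - 6*y - 2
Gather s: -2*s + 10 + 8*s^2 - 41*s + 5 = 8*s^2 - 43*s + 15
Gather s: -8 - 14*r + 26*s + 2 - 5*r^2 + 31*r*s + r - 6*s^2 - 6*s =-5*r^2 - 13*r - 6*s^2 + s*(31*r + 20) - 6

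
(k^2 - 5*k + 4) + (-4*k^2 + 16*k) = -3*k^2 + 11*k + 4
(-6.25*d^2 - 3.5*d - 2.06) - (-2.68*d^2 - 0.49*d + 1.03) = -3.57*d^2 - 3.01*d - 3.09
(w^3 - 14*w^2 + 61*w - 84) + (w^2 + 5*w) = w^3 - 13*w^2 + 66*w - 84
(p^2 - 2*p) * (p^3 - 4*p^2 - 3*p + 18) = p^5 - 6*p^4 + 5*p^3 + 24*p^2 - 36*p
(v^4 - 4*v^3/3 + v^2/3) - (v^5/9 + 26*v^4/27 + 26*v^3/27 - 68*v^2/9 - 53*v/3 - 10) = -v^5/9 + v^4/27 - 62*v^3/27 + 71*v^2/9 + 53*v/3 + 10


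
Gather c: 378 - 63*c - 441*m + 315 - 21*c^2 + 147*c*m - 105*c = -21*c^2 + c*(147*m - 168) - 441*m + 693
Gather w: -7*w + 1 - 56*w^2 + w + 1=-56*w^2 - 6*w + 2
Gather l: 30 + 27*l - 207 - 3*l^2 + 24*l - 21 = -3*l^2 + 51*l - 198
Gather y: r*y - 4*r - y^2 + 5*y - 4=-4*r - y^2 + y*(r + 5) - 4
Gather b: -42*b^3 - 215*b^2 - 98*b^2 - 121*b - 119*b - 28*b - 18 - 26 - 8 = -42*b^3 - 313*b^2 - 268*b - 52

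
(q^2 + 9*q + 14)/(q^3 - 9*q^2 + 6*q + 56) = (q + 7)/(q^2 - 11*q + 28)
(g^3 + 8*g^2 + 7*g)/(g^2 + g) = g + 7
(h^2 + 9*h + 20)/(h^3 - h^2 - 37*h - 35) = (h + 4)/(h^2 - 6*h - 7)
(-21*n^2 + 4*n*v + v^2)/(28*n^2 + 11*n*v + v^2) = (-3*n + v)/(4*n + v)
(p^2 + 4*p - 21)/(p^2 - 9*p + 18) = (p + 7)/(p - 6)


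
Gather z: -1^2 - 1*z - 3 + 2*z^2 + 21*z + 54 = 2*z^2 + 20*z + 50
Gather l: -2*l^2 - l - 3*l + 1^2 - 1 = -2*l^2 - 4*l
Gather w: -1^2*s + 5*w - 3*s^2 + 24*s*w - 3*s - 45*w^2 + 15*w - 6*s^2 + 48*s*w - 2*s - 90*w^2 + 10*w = -9*s^2 - 6*s - 135*w^2 + w*(72*s + 30)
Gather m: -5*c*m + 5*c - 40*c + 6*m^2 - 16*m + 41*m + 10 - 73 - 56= -35*c + 6*m^2 + m*(25 - 5*c) - 119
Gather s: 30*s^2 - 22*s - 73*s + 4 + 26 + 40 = 30*s^2 - 95*s + 70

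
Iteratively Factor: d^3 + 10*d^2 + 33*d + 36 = (d + 4)*(d^2 + 6*d + 9) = (d + 3)*(d + 4)*(d + 3)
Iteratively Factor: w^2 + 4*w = (w + 4)*(w)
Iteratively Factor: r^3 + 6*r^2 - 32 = (r + 4)*(r^2 + 2*r - 8) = (r - 2)*(r + 4)*(r + 4)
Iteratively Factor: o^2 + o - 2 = (o + 2)*(o - 1)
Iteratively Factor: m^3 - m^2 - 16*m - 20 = (m + 2)*(m^2 - 3*m - 10) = (m - 5)*(m + 2)*(m + 2)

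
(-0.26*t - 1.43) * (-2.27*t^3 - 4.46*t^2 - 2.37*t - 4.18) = 0.5902*t^4 + 4.4057*t^3 + 6.994*t^2 + 4.4759*t + 5.9774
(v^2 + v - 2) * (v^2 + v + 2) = v^4 + 2*v^3 + v^2 - 4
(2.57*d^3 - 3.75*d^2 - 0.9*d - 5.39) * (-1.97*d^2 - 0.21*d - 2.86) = -5.0629*d^5 + 6.8478*d^4 - 4.7897*d^3 + 21.5323*d^2 + 3.7059*d + 15.4154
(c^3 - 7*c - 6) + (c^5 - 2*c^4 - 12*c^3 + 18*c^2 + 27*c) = c^5 - 2*c^4 - 11*c^3 + 18*c^2 + 20*c - 6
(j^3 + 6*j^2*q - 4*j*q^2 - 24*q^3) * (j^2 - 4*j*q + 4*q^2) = j^5 + 2*j^4*q - 24*j^3*q^2 + 16*j^2*q^3 + 80*j*q^4 - 96*q^5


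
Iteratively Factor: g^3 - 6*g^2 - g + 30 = (g - 5)*(g^2 - g - 6) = (g - 5)*(g - 3)*(g + 2)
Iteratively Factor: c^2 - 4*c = (c)*(c - 4)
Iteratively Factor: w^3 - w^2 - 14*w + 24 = (w - 3)*(w^2 + 2*w - 8) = (w - 3)*(w + 4)*(w - 2)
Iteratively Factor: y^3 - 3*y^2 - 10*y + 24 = (y - 4)*(y^2 + y - 6) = (y - 4)*(y + 3)*(y - 2)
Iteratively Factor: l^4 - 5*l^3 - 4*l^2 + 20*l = (l - 5)*(l^3 - 4*l) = (l - 5)*(l - 2)*(l^2 + 2*l) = l*(l - 5)*(l - 2)*(l + 2)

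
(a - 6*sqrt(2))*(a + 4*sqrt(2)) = a^2 - 2*sqrt(2)*a - 48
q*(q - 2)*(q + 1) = q^3 - q^2 - 2*q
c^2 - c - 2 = (c - 2)*(c + 1)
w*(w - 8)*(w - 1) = w^3 - 9*w^2 + 8*w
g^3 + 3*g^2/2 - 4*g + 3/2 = (g - 1)*(g - 1/2)*(g + 3)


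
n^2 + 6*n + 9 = (n + 3)^2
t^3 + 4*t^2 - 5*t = t*(t - 1)*(t + 5)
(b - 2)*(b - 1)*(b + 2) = b^3 - b^2 - 4*b + 4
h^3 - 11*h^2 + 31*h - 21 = (h - 7)*(h - 3)*(h - 1)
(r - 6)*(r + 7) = r^2 + r - 42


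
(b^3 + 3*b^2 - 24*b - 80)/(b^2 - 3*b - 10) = (b^2 + 8*b + 16)/(b + 2)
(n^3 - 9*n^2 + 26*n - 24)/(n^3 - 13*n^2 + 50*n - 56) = (n - 3)/(n - 7)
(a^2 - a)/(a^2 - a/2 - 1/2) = 2*a/(2*a + 1)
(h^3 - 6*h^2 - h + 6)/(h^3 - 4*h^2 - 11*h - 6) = (h - 1)/(h + 1)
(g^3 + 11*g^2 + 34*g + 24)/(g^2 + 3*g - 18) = (g^2 + 5*g + 4)/(g - 3)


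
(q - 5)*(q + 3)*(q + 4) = q^3 + 2*q^2 - 23*q - 60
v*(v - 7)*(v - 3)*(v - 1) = v^4 - 11*v^3 + 31*v^2 - 21*v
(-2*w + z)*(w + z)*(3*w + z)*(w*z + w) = -6*w^4*z - 6*w^4 - 5*w^3*z^2 - 5*w^3*z + 2*w^2*z^3 + 2*w^2*z^2 + w*z^4 + w*z^3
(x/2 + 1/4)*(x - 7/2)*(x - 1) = x^3/2 - 2*x^2 + 5*x/8 + 7/8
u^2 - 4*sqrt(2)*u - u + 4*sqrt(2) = (u - 1)*(u - 4*sqrt(2))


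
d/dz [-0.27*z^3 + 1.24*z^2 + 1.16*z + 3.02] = -0.81*z^2 + 2.48*z + 1.16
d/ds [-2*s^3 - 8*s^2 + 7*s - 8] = -6*s^2 - 16*s + 7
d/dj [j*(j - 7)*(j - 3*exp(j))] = -3*j^2*exp(j) + 3*j^2 + 15*j*exp(j) - 14*j + 21*exp(j)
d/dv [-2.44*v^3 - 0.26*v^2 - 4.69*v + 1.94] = -7.32*v^2 - 0.52*v - 4.69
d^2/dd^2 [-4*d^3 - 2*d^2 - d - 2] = -24*d - 4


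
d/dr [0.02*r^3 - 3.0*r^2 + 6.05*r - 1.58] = 0.06*r^2 - 6.0*r + 6.05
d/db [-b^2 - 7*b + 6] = -2*b - 7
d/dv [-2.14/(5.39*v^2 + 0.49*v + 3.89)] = (23.0692*v + 1.0486)/(5.39*v^2 + 0.49*v + 3.89)^2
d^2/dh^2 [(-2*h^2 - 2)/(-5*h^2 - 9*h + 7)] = 60*(-3*h^3 + 12*h^2 + 9*h + 11)/(125*h^6 + 675*h^5 + 690*h^4 - 1161*h^3 - 966*h^2 + 1323*h - 343)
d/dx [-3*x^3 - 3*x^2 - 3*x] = -9*x^2 - 6*x - 3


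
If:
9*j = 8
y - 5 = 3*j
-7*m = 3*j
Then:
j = 8/9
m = -8/21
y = 23/3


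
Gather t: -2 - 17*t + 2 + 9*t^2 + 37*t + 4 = 9*t^2 + 20*t + 4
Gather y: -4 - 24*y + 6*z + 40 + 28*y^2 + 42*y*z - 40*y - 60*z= 28*y^2 + y*(42*z - 64) - 54*z + 36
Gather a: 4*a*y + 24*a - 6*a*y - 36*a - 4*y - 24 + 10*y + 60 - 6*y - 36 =a*(-2*y - 12)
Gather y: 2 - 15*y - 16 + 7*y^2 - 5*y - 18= 7*y^2 - 20*y - 32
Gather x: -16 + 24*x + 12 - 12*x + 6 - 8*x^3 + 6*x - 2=-8*x^3 + 18*x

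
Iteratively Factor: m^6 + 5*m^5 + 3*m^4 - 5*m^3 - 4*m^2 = (m + 1)*(m^5 + 4*m^4 - m^3 - 4*m^2) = m*(m + 1)*(m^4 + 4*m^3 - m^2 - 4*m) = m*(m + 1)^2*(m^3 + 3*m^2 - 4*m) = m*(m - 1)*(m + 1)^2*(m^2 + 4*m) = m*(m - 1)*(m + 1)^2*(m + 4)*(m)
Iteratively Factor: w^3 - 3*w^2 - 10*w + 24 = (w - 2)*(w^2 - w - 12) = (w - 2)*(w + 3)*(w - 4)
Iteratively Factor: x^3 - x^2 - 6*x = (x - 3)*(x^2 + 2*x) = (x - 3)*(x + 2)*(x)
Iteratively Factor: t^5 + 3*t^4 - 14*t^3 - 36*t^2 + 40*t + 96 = (t + 4)*(t^4 - t^3 - 10*t^2 + 4*t + 24) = (t - 2)*(t + 4)*(t^3 + t^2 - 8*t - 12) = (t - 2)*(t + 2)*(t + 4)*(t^2 - t - 6) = (t - 3)*(t - 2)*(t + 2)*(t + 4)*(t + 2)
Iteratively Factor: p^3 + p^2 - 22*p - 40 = (p + 2)*(p^2 - p - 20) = (p - 5)*(p + 2)*(p + 4)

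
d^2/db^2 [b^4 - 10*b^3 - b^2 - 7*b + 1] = 12*b^2 - 60*b - 2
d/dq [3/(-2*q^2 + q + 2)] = 3*(4*q - 1)/(-2*q^2 + q + 2)^2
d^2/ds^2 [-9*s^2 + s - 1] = -18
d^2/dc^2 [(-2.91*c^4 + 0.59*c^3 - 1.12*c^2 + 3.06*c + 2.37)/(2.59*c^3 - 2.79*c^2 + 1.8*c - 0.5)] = (1.13686837721616e-13*c^8 - 24.6699679999999*c^6 + 171.730656*c^5 + 17.6773079999999*c^4 - 242.38024*c^3 + 221.994342*c^2 - 77.72514*c + 13.6933)/(17.373979*c^9 - 56.146797*c^8 + 96.706197*c^7 - 109.821669*c^6 + 88.88724*c^5 - 52.78095*c^4 + 22.8405*c^3 - 6.9525*c^2 + 1.35*c - 0.125)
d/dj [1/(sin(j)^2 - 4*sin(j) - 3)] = 2*(2 - sin(j))*cos(j)/(4*sin(j) + cos(j)^2 + 2)^2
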